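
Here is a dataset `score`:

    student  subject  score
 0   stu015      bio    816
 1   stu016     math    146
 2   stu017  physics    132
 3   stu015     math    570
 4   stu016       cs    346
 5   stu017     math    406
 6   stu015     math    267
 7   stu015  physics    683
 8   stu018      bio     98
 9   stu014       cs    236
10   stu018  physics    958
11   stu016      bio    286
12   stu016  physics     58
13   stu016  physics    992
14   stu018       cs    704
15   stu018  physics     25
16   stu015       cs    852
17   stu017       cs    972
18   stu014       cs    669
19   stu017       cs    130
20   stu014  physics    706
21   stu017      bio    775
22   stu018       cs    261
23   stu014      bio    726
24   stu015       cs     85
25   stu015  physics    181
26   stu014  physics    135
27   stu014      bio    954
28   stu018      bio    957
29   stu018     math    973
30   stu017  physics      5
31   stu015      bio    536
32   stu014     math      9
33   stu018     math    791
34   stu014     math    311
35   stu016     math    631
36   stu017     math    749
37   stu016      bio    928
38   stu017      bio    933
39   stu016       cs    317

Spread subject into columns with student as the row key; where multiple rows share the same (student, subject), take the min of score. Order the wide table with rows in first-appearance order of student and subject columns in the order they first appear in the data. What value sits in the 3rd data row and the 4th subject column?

With rows in first-appearance order of student, row 3 is student=stu017. subject columns in first-appearance order: bio, math, physics, cs; column 4 is cs.
Long rows with student=stu017, subject=cs: min(972, 130) = 130.

130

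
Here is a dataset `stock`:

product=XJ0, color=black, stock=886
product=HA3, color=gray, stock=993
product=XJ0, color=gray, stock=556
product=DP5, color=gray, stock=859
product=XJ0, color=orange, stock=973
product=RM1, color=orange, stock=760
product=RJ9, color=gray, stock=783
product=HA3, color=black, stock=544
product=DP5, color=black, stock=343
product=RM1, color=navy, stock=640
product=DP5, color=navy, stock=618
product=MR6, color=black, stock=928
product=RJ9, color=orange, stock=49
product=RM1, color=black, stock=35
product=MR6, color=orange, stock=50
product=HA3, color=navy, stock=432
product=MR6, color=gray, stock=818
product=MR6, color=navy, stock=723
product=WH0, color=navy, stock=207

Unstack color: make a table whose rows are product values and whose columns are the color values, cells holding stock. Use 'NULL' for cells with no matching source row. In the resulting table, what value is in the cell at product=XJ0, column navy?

No long-format row has product=XJ0 and color=navy, so the cell is NULL.

NULL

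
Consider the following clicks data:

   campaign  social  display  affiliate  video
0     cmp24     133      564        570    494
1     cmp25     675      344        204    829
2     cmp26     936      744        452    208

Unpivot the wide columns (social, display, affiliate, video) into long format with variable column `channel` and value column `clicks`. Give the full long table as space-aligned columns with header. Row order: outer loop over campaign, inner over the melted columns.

campaign  channel    clicks
cmp24     social     133   
cmp24     display    564   
cmp24     affiliate  570   
cmp24     video      494   
cmp25     social     675   
cmp25     display    344   
cmp25     affiliate  204   
cmp25     video      829   
cmp26     social     936   
cmp26     display    744   
cmp26     affiliate  452   
cmp26     video      208   

Each (campaign, column) pair becomes one row: 3 × 4 = 12 rows.
For example, (cmp24, social) → clicks=133.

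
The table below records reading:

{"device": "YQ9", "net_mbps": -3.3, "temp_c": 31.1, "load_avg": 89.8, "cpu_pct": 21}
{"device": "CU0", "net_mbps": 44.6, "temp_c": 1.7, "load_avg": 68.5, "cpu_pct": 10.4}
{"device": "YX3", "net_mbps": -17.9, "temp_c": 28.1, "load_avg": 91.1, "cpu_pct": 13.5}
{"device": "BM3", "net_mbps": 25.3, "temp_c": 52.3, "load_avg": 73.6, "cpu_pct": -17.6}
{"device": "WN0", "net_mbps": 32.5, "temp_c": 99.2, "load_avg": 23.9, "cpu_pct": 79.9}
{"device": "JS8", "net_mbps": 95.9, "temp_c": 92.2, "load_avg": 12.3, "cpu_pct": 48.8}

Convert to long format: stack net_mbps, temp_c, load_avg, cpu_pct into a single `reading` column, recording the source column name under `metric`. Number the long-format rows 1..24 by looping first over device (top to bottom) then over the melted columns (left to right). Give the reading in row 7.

24 rows total (6 × 4). Row 7: index ⌊(7-1)/4⌋ = 1 into device → CU0; (7-1) mod 4 = 2 into the melted columns → load_avg.
So row 7 is (CU0, load_avg, 68.5); reading = 68.5.

68.5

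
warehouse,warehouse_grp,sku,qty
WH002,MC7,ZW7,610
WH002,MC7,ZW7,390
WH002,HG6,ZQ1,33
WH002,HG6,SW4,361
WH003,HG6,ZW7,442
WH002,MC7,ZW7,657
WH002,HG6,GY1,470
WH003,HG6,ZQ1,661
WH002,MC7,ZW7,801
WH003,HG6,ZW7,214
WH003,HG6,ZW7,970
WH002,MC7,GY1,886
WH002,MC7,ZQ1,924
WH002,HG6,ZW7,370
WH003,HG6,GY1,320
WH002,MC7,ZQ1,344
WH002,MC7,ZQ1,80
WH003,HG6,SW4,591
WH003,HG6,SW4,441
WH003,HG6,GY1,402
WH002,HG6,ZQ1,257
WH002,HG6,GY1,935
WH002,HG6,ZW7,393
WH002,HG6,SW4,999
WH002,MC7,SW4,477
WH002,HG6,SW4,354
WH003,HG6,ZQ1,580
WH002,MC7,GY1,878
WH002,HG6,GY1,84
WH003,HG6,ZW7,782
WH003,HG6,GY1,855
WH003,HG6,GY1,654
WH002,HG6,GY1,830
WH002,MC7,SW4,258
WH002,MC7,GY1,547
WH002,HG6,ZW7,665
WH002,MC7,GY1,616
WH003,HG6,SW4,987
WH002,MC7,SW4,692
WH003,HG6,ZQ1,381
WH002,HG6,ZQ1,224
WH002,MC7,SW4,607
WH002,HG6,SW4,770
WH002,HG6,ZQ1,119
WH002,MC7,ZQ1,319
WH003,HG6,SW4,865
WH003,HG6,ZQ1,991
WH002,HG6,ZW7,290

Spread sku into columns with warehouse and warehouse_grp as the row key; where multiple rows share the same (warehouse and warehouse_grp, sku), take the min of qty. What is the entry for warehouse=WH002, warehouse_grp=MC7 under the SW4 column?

Rows with warehouse=WH002, warehouse_grp=MC7 and sku=SW4: qty values are 477, 258, 692, 607.
min(477, 258, 692, 607) = 258.

258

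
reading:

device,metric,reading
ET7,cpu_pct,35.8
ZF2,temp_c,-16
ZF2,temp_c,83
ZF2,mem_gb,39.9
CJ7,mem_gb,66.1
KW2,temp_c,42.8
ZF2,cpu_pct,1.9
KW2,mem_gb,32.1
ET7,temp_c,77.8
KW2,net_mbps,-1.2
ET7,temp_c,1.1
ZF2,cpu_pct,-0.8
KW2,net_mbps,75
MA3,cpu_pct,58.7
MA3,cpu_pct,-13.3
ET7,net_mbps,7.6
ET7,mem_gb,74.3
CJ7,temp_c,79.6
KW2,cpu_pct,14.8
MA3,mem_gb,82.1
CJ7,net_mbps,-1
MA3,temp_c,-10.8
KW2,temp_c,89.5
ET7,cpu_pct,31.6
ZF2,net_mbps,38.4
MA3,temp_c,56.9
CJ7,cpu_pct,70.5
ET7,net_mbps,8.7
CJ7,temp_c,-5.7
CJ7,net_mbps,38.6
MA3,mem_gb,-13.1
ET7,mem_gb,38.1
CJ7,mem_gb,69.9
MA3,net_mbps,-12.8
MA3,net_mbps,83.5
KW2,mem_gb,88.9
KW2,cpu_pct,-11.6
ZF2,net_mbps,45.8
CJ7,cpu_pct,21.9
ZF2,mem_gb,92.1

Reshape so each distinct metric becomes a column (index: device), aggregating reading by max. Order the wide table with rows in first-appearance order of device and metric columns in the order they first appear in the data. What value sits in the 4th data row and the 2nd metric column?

89.5

With rows in first-appearance order of device, row 4 is device=KW2. metric columns in first-appearance order: cpu_pct, temp_c, mem_gb, net_mbps; column 2 is temp_c.
Long rows with device=KW2, metric=temp_c: max(42.8, 89.5) = 89.5.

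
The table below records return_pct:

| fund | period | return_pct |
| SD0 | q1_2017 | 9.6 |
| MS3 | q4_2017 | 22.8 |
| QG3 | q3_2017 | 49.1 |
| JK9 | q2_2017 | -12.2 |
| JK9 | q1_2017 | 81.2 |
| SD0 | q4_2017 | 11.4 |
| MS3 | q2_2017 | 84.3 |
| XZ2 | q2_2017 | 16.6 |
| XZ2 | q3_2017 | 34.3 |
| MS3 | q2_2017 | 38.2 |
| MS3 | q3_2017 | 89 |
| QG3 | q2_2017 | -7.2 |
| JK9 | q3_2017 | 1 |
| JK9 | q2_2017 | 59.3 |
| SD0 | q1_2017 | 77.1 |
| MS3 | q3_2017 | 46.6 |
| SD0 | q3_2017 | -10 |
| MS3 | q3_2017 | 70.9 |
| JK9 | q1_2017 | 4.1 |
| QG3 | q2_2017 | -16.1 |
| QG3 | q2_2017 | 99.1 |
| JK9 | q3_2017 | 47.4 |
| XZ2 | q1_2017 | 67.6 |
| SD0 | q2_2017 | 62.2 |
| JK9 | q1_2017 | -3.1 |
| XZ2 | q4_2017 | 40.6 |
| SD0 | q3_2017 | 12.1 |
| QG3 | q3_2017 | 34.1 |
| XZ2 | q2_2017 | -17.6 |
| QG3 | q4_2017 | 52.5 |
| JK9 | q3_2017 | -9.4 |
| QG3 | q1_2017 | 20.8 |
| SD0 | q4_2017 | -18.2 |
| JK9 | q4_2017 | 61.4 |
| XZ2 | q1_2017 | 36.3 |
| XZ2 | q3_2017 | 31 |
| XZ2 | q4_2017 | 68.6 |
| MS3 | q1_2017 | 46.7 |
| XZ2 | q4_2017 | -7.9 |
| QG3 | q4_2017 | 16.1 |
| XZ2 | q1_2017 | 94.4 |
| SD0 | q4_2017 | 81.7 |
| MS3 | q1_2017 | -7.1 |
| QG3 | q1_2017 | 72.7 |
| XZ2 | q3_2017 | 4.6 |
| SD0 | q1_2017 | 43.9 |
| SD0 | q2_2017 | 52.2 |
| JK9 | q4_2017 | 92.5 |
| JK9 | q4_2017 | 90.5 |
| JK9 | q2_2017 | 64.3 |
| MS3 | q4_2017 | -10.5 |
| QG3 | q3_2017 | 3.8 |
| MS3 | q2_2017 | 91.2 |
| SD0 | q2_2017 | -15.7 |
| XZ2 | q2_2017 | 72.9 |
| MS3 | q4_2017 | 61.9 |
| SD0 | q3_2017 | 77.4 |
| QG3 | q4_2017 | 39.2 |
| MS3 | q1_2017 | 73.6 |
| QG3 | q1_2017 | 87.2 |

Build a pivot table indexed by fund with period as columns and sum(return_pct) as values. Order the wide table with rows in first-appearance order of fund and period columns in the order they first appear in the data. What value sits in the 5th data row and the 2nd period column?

With rows in first-appearance order of fund, row 5 is fund=XZ2. period columns in first-appearance order: q1_2017, q4_2017, q3_2017, q2_2017; column 2 is q4_2017.
Long rows with fund=XZ2, period=q4_2017: 40.6 + 68.6 + -7.9 = 101.3.

101.3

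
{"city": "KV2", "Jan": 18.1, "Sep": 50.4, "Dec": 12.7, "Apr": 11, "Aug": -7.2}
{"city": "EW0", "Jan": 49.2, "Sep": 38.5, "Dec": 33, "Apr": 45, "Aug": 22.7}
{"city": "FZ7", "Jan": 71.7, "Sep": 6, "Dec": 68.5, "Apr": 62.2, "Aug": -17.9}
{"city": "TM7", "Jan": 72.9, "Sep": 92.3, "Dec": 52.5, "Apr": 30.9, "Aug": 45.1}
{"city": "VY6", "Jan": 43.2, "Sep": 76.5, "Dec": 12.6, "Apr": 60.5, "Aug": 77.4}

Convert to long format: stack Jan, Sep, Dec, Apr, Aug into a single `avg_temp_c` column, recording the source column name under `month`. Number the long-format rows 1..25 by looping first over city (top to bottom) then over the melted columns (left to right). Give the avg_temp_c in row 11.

25 rows total (5 × 5). Row 11: index ⌊(11-1)/5⌋ = 2 into city → FZ7; (11-1) mod 5 = 0 into the melted columns → Jan.
So row 11 is (FZ7, Jan, 71.7); avg_temp_c = 71.7.

71.7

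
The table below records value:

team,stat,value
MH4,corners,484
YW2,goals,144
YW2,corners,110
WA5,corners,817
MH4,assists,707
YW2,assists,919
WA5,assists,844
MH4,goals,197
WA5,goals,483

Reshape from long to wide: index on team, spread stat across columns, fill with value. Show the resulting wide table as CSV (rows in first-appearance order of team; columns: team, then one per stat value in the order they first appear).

Columns: team plus the 3 distinct stat values (corners, goals, assists).
For example, row MH4 column corners takes value=484 from the long row (MH4, corners).

team,corners,goals,assists
MH4,484,197,707
YW2,110,144,919
WA5,817,483,844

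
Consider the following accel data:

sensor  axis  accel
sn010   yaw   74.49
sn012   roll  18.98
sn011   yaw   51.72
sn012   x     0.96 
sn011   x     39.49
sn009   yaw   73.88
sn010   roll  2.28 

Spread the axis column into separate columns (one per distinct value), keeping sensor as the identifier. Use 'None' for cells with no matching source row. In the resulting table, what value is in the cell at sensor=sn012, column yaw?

None

No long-format row has sensor=sn012 and axis=yaw, so the cell is None.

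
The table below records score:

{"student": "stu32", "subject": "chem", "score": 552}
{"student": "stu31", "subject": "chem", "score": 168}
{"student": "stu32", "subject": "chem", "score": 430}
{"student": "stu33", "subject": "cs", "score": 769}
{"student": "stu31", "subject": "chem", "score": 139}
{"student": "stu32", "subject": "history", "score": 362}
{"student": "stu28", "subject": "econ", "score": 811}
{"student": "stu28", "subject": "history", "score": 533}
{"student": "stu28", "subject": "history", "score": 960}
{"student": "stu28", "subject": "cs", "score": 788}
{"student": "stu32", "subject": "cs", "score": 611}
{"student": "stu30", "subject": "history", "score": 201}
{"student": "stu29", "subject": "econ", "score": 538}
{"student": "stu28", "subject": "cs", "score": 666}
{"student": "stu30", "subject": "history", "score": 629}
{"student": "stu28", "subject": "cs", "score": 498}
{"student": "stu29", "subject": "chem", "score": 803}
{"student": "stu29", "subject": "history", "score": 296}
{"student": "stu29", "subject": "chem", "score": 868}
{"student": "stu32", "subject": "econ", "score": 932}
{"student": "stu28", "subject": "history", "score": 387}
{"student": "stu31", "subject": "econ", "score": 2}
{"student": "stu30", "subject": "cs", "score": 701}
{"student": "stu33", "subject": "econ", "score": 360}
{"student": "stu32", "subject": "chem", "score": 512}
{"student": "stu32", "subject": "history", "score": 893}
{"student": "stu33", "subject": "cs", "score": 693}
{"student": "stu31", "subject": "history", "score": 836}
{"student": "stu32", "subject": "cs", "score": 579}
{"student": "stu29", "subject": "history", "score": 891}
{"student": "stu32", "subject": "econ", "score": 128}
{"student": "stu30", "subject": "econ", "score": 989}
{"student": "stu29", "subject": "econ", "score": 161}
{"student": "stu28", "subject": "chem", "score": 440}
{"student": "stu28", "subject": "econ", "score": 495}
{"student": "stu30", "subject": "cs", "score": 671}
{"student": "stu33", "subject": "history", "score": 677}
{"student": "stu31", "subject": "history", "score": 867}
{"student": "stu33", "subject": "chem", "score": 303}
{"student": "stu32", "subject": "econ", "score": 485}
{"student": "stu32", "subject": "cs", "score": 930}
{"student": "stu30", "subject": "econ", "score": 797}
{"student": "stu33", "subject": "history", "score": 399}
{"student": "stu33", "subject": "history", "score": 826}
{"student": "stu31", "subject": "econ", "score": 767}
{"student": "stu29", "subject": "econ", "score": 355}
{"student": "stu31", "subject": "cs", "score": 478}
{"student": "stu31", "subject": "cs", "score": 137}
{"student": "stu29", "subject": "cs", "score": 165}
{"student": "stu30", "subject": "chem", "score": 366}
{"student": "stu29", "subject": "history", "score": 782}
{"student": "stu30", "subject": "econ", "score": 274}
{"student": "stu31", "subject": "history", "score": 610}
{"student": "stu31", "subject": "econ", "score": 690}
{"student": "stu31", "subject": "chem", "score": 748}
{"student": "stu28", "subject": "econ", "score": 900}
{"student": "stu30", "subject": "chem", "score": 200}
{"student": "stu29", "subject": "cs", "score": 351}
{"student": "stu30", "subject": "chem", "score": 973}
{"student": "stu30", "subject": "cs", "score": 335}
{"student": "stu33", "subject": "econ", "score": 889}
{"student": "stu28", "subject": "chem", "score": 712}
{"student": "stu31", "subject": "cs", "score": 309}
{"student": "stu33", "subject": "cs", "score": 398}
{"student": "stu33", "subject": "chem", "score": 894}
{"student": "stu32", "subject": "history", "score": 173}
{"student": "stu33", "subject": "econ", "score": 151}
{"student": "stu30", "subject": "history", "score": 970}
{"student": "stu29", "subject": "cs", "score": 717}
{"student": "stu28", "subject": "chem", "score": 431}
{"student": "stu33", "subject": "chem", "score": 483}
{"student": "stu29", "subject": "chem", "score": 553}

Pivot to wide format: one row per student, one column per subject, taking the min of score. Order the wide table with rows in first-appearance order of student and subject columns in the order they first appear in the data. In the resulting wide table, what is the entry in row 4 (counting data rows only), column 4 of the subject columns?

With rows in first-appearance order of student, row 4 is student=stu28. subject columns in first-appearance order: chem, cs, history, econ; column 4 is econ.
Long rows with student=stu28, subject=econ: min(811, 495, 900) = 495.

495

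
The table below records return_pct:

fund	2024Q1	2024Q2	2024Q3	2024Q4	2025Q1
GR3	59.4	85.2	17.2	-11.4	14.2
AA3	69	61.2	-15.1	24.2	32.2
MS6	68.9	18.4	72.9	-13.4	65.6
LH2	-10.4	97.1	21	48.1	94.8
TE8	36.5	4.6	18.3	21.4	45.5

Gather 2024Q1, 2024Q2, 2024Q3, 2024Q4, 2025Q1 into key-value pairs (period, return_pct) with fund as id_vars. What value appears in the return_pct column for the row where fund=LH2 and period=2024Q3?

21

Unpivoting turns each (fund, wide-column) pair into one long row.
The wide cell at row LH2, column 2024Q3 holds 21, so the long row (LH2, 2024Q3) has return_pct=21.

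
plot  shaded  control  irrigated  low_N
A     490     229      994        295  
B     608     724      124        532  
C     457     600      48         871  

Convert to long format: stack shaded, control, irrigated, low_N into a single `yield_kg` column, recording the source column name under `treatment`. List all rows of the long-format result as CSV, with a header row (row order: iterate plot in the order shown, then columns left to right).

plot,treatment,yield_kg
A,shaded,490
A,control,229
A,irrigated,994
A,low_N,295
B,shaded,608
B,control,724
B,irrigated,124
B,low_N,532
C,shaded,457
C,control,600
C,irrigated,48
C,low_N,871

Each (plot, column) pair becomes one row: 3 × 4 = 12 rows.
For example, (A, shaded) → yield_kg=490.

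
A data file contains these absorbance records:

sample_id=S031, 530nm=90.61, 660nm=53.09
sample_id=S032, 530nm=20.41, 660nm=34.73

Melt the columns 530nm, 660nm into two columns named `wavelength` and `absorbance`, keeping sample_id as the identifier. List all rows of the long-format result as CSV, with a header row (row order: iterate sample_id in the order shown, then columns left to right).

sample_id,wavelength,absorbance
S031,530nm,90.61
S031,660nm,53.09
S032,530nm,20.41
S032,660nm,34.73

Each (sample_id, column) pair becomes one row: 2 × 2 = 4 rows.
For example, (S031, 530nm) → absorbance=90.61.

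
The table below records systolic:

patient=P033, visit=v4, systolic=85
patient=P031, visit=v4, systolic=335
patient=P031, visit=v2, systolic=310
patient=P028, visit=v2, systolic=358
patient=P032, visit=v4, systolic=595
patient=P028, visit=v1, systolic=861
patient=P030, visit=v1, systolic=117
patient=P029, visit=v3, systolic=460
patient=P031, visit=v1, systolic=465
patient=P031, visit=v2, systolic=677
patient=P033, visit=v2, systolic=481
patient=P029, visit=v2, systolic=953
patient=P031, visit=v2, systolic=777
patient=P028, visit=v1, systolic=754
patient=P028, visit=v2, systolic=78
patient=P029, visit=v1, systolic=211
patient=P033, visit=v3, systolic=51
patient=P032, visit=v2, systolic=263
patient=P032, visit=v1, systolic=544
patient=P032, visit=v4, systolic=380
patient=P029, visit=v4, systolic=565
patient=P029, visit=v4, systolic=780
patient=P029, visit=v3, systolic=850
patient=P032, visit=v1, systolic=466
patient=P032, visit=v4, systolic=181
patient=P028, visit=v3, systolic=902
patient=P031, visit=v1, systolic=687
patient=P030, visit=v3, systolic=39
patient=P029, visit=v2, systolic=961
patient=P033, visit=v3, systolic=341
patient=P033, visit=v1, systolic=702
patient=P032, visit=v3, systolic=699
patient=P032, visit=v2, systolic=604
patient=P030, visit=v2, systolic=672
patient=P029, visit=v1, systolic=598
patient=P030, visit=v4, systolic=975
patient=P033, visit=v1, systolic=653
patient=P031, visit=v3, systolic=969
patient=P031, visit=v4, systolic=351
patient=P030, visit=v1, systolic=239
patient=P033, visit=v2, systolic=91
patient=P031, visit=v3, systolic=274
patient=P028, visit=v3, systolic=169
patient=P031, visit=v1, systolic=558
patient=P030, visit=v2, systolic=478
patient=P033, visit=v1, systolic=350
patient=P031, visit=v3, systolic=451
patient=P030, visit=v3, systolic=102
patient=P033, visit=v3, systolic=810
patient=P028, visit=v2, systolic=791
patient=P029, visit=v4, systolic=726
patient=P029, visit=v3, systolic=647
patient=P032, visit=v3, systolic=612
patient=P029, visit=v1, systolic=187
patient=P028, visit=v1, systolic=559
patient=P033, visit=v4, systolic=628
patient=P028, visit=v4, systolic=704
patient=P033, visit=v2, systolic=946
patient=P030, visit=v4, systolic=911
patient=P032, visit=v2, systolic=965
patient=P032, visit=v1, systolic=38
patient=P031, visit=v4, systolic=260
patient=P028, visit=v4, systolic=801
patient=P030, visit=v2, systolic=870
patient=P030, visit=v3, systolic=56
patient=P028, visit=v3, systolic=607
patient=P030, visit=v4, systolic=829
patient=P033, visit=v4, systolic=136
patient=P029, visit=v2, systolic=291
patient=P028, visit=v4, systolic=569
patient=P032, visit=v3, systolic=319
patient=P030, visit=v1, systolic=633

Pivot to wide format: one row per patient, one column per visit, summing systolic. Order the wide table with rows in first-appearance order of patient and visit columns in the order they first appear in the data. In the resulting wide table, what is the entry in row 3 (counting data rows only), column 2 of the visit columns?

1227

With rows in first-appearance order of patient, row 3 is patient=P028. visit columns in first-appearance order: v4, v2, v1, v3; column 2 is v2.
Long rows with patient=P028, visit=v2: 358 + 78 + 791 = 1227.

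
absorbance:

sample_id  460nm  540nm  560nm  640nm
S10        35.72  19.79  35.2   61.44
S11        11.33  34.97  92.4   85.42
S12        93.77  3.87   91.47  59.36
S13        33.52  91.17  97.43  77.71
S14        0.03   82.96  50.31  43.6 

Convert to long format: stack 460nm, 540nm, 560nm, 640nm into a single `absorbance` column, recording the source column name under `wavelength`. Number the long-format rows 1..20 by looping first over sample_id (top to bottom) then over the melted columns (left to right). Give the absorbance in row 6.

34.97

20 rows total (5 × 4). Row 6: index ⌊(6-1)/4⌋ = 1 into sample_id → S11; (6-1) mod 4 = 1 into the melted columns → 540nm.
So row 6 is (S11, 540nm, 34.97); absorbance = 34.97.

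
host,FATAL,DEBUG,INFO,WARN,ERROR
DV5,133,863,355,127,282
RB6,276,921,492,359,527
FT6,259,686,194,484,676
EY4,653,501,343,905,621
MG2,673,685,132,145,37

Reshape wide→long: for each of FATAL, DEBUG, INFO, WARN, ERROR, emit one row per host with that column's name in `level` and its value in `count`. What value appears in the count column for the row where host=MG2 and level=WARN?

145

Unpivoting turns each (host, wide-column) pair into one long row.
The wide cell at row MG2, column WARN holds 145, so the long row (MG2, WARN) has count=145.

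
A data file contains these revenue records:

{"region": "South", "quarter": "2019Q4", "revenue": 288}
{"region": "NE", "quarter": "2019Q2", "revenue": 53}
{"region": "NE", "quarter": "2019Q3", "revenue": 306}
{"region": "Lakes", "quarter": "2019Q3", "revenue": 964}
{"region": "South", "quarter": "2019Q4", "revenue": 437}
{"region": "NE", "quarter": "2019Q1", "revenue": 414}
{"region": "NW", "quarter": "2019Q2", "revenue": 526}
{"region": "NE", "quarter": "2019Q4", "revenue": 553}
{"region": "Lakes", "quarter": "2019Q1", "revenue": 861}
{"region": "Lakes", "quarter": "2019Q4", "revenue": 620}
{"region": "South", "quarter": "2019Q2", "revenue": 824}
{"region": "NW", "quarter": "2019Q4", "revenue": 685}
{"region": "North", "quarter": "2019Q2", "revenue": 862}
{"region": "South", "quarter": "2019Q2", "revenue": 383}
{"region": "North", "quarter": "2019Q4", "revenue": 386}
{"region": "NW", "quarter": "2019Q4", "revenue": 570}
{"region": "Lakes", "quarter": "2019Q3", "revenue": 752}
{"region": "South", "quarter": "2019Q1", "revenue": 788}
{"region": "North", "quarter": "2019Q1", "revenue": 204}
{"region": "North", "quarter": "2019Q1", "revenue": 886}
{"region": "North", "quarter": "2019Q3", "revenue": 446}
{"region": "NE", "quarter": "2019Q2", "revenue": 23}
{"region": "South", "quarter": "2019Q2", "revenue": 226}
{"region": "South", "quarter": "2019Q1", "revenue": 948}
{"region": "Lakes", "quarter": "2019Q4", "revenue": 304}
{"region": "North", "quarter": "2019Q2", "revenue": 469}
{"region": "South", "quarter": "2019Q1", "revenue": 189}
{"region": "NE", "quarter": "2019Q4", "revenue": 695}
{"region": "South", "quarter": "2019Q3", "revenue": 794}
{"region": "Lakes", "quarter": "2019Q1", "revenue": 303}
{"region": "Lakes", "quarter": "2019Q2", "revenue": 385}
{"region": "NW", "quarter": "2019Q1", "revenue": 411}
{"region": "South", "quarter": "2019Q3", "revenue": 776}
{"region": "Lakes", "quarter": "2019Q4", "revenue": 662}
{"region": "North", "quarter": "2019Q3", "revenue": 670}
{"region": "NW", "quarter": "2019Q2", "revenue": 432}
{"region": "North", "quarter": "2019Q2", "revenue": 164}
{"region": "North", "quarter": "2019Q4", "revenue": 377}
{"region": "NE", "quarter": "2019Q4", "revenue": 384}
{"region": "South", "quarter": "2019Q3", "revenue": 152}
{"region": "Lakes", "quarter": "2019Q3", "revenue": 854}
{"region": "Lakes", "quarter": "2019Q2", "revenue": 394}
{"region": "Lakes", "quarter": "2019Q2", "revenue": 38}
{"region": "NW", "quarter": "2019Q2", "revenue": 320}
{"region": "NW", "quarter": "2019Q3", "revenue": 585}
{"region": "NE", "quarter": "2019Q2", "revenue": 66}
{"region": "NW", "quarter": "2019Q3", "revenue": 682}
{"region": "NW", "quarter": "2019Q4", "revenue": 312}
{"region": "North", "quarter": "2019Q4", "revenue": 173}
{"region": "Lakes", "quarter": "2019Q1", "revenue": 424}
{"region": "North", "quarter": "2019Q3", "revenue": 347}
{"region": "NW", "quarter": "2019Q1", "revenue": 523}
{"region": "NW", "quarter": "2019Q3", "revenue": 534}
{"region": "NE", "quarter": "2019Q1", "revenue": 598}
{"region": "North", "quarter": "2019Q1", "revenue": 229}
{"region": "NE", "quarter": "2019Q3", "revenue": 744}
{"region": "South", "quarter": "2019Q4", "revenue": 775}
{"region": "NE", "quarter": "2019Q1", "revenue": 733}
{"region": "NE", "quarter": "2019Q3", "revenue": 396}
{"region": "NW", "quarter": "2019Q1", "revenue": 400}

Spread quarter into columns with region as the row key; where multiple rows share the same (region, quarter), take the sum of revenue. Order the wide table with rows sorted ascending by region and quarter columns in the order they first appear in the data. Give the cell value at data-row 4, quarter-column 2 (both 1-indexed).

With rows sorted ascending by region, row 4 is region=North. quarter columns in first-appearance order: 2019Q4, 2019Q2, 2019Q3, 2019Q1; column 2 is 2019Q2.
Long rows with region=North, quarter=2019Q2: 862 + 469 + 164 = 1495.

1495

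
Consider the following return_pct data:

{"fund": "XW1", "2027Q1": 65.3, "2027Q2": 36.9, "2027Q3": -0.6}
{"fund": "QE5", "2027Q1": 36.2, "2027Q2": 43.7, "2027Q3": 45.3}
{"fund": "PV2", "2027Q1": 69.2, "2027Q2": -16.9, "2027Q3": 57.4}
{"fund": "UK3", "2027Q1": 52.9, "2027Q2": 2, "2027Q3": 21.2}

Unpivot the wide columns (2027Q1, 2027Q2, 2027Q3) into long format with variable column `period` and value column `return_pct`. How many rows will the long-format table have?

4 fund values × 3 melted columns = 12 rows.

12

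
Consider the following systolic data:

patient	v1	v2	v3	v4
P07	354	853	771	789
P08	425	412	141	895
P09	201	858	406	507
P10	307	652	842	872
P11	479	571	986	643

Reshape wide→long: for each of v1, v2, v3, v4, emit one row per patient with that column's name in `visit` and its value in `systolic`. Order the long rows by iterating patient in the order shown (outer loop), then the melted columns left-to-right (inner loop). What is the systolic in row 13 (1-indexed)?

307

20 rows total (5 × 4). Row 13: index ⌊(13-1)/4⌋ = 3 into patient → P10; (13-1) mod 4 = 0 into the melted columns → v1.
So row 13 is (P10, v1, 307); systolic = 307.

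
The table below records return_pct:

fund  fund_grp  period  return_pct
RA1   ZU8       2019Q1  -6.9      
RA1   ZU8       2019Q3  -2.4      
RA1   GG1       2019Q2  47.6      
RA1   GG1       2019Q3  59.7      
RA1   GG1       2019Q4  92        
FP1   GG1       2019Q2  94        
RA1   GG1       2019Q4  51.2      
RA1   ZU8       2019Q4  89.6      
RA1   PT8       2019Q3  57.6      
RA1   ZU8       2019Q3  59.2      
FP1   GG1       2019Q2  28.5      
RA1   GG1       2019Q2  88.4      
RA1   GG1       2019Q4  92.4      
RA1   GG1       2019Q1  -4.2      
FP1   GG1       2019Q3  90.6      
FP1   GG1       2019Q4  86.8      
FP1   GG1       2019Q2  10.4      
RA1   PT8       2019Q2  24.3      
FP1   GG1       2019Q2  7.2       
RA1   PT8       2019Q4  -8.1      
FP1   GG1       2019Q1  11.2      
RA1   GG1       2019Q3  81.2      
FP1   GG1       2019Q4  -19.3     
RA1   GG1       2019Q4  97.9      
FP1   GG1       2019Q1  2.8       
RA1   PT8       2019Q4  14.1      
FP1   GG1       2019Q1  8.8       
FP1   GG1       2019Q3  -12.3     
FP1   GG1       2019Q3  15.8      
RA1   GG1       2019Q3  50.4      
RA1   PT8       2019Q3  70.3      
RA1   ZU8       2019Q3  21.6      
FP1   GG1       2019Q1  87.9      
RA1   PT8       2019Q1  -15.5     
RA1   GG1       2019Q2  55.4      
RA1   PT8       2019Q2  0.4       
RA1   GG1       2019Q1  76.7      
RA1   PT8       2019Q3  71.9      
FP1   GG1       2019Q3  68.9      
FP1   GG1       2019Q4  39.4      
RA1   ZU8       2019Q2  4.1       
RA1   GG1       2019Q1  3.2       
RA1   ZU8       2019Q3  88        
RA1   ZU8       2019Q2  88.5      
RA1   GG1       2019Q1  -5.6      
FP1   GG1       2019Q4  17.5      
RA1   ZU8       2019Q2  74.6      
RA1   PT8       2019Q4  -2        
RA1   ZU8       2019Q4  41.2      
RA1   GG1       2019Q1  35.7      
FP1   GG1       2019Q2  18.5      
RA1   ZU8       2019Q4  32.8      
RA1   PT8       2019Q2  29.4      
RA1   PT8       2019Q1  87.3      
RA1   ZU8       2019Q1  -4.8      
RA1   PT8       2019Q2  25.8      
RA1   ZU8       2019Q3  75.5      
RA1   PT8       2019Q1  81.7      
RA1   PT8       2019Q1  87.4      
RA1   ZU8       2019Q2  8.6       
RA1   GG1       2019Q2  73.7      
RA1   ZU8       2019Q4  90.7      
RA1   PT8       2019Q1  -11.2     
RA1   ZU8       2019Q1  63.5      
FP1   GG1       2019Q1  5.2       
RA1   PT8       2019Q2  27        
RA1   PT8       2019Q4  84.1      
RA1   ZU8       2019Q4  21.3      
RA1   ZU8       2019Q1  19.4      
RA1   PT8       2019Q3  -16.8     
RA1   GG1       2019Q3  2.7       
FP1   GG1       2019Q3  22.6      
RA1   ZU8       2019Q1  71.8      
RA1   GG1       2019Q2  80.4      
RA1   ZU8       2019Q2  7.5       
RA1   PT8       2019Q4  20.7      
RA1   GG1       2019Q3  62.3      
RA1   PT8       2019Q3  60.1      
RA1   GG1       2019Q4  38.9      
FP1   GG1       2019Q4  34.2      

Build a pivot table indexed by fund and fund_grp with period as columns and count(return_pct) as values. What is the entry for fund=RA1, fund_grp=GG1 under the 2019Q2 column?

5

Rows with fund=RA1, fund_grp=GG1 and period=2019Q2: return_pct values are 47.6, 88.4, 55.4, 73.7, 80.4.
5 rows match — count = 5.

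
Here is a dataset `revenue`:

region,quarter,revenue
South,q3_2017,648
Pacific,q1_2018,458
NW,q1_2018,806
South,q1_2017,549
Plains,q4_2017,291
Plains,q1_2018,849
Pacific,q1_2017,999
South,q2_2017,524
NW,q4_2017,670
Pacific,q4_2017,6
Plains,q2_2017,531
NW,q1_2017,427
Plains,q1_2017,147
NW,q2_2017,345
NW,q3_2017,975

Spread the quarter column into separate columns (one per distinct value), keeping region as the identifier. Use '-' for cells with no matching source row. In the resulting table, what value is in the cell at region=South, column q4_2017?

No long-format row has region=South and quarter=q4_2017, so the cell is -.

-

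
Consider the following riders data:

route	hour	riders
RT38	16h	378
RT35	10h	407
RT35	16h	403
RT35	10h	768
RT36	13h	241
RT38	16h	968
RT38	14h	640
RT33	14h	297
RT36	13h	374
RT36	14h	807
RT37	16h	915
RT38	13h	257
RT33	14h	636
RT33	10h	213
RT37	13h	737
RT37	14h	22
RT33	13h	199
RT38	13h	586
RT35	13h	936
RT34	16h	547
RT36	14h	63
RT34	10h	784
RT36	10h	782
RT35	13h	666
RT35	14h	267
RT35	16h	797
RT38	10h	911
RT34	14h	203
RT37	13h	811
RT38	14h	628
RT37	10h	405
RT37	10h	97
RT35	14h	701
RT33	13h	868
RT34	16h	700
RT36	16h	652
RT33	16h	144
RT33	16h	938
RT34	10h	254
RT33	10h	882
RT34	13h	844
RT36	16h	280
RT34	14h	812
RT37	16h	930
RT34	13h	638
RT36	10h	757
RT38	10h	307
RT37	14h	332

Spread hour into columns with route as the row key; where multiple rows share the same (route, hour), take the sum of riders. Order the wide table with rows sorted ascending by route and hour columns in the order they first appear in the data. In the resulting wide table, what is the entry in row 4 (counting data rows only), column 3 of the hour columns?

615

With rows sorted ascending by route, row 4 is route=RT36. hour columns in first-appearance order: 16h, 10h, 13h, 14h; column 3 is 13h.
Long rows with route=RT36, hour=13h: 241 + 374 = 615.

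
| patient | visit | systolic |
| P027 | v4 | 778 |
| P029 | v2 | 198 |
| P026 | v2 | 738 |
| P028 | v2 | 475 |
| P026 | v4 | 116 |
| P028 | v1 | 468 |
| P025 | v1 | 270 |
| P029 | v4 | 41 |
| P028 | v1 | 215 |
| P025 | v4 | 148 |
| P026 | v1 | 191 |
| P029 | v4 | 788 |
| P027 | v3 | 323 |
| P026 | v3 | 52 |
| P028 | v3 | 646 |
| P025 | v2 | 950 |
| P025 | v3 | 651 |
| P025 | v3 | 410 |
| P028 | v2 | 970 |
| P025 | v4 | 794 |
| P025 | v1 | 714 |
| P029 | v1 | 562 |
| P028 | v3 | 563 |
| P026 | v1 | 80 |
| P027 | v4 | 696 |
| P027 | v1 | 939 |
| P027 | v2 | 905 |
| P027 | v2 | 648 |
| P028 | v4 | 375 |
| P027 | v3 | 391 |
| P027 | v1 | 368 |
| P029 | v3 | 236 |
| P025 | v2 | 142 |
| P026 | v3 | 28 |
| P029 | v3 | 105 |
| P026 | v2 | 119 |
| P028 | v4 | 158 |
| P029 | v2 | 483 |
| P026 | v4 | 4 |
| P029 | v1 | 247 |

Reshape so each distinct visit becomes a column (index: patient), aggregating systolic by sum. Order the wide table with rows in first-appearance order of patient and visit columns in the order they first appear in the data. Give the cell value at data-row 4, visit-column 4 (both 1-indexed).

With rows in first-appearance order of patient, row 4 is patient=P028. visit columns in first-appearance order: v4, v2, v1, v3; column 4 is v3.
Long rows with patient=P028, visit=v3: 646 + 563 = 1209.

1209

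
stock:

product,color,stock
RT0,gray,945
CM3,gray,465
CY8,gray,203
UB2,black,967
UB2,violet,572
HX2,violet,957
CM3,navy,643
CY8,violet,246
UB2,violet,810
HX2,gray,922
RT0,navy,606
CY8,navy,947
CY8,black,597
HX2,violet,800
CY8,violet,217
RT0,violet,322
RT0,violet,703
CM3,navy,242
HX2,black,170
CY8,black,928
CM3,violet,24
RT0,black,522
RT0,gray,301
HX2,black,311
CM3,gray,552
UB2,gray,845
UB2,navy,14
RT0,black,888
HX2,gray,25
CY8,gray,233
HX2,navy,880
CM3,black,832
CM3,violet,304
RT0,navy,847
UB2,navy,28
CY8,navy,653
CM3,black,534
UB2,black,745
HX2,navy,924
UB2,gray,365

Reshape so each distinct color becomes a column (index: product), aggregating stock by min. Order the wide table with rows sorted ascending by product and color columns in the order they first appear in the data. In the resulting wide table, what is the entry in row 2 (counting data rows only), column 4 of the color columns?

653

With rows sorted ascending by product, row 2 is product=CY8. color columns in first-appearance order: gray, black, violet, navy; column 4 is navy.
Long rows with product=CY8, color=navy: min(947, 653) = 653.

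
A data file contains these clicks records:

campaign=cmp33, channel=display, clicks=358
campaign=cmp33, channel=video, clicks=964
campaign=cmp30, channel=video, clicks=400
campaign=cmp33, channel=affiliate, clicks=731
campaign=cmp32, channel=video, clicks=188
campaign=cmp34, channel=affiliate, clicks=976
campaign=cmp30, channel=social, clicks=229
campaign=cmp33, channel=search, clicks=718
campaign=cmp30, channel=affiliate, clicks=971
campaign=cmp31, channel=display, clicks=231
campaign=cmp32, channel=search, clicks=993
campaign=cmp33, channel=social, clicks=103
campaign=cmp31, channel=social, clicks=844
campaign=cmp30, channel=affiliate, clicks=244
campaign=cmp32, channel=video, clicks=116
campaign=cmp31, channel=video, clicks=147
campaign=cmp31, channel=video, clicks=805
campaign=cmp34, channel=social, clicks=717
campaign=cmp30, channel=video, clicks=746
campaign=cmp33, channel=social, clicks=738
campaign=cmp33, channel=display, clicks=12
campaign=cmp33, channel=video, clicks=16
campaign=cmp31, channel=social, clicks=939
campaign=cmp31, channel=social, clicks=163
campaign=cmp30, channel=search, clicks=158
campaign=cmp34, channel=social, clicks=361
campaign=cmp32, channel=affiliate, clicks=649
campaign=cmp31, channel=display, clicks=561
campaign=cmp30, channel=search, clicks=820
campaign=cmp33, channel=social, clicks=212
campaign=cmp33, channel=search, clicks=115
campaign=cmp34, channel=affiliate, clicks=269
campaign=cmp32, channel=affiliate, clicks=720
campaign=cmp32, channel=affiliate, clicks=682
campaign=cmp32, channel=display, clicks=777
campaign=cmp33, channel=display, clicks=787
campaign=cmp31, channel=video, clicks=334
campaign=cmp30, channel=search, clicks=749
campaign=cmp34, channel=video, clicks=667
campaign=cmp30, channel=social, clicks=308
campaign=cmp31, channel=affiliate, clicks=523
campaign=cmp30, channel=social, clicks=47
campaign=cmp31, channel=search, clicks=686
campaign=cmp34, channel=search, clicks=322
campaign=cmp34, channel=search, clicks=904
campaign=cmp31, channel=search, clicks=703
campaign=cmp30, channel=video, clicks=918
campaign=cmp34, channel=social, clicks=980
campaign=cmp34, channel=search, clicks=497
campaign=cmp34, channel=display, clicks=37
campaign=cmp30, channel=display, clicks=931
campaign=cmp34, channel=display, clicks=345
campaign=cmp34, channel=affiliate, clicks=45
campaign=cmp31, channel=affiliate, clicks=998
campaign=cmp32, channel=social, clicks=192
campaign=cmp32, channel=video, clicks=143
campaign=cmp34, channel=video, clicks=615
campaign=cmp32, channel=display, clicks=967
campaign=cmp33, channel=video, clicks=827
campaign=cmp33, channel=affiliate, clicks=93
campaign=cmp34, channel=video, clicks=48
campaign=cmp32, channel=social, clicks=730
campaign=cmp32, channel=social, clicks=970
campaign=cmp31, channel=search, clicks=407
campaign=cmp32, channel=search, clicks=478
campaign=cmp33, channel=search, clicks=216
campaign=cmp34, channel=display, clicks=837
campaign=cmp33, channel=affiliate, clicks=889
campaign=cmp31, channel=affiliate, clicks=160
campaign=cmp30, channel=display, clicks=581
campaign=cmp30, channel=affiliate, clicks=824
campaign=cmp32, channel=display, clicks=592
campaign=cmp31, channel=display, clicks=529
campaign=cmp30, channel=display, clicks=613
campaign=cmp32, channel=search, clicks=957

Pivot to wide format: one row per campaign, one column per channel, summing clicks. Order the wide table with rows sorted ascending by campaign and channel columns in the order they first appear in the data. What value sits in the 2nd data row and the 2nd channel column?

With rows sorted ascending by campaign, row 2 is campaign=cmp31. channel columns in first-appearance order: display, video, affiliate, social, search; column 2 is video.
Long rows with campaign=cmp31, channel=video: 147 + 805 + 334 = 1286.

1286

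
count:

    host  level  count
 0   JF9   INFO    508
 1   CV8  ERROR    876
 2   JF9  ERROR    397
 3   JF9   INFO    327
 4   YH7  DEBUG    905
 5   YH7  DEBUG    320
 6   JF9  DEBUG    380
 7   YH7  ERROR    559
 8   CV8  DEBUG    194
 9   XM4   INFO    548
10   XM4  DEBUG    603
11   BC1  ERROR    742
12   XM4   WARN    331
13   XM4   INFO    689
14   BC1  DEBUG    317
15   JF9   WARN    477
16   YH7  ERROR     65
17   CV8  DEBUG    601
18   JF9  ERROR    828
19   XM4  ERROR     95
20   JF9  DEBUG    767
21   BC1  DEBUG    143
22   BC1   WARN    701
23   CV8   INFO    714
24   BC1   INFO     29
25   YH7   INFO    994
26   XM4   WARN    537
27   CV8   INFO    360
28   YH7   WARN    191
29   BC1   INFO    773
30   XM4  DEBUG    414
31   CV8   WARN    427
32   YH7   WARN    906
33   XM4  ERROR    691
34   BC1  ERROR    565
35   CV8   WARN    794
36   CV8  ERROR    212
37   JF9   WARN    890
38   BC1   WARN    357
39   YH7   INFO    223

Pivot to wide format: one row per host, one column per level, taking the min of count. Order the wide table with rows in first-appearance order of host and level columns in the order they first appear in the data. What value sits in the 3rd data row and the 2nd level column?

65

With rows in first-appearance order of host, row 3 is host=YH7. level columns in first-appearance order: INFO, ERROR, DEBUG, WARN; column 2 is ERROR.
Long rows with host=YH7, level=ERROR: min(559, 65) = 65.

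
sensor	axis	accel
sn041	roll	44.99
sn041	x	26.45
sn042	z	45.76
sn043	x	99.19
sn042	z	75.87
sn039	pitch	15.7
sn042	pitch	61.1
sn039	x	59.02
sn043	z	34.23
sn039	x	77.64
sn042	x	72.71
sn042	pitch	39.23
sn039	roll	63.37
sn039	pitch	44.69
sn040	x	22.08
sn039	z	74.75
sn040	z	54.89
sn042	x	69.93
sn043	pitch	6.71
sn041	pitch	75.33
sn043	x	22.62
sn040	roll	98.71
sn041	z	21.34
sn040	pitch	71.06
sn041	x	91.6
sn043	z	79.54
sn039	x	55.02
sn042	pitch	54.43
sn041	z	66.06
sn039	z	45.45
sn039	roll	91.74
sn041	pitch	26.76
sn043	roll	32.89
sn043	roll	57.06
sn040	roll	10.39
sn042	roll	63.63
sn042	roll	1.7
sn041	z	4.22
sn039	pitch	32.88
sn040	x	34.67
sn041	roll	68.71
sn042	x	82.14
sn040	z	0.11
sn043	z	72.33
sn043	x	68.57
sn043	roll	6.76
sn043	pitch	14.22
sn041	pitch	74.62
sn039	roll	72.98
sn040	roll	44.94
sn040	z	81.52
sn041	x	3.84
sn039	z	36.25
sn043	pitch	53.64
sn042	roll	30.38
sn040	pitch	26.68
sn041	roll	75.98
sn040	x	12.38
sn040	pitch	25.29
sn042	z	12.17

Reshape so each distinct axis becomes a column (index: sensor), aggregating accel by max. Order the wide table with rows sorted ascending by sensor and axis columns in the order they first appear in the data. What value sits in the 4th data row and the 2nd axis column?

With rows sorted ascending by sensor, row 4 is sensor=sn042. axis columns in first-appearance order: roll, x, z, pitch; column 2 is x.
Long rows with sensor=sn042, axis=x: max(72.71, 69.93, 82.14) = 82.14.

82.14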